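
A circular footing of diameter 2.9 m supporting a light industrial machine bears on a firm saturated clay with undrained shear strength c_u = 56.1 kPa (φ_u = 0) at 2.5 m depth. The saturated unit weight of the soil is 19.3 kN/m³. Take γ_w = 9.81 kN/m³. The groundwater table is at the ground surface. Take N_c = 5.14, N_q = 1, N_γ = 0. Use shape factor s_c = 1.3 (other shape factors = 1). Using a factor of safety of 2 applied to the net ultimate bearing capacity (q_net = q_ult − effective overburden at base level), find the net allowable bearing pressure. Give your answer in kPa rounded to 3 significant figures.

With the water table at the surface the whole profile is submerged: γ' = 19.3 − 9.81 = 9.49 kN/m³, so q = γ'·D_f = 23.725 kPa.
q_ult = c·N_c·s_c + q·N_q
     = 56.1 × 5.14 × 1.3 + 23.725 × 1
     = 374.86 + 23.725 = 398.59 kPa.
Net ultimate: q_net = 398.59 − 23.725 = 374.86 kPa.
q_all(net) = 374.86 / 2 = 187.43 kPa.

q_all(net) ≈ 187 kPa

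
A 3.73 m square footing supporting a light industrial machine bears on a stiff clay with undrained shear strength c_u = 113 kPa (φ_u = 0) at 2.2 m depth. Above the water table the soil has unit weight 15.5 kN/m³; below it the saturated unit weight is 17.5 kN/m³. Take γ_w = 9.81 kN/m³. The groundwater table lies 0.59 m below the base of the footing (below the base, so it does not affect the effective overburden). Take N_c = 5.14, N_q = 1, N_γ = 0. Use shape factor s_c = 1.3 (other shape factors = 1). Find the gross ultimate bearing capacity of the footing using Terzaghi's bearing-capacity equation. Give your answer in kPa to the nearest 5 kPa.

q_ult ≈ 790 kPa

Effective surcharge at the founding depth q = γ·D_f = 15.5 × 2.2 = 34.1 kPa.
q_ult = c·N_c·s_c + q·N_q
     = 113 × 5.14 × 1.3 + 34.1 × 1
     = 755.07 + 34.1 = 789.17 kPa.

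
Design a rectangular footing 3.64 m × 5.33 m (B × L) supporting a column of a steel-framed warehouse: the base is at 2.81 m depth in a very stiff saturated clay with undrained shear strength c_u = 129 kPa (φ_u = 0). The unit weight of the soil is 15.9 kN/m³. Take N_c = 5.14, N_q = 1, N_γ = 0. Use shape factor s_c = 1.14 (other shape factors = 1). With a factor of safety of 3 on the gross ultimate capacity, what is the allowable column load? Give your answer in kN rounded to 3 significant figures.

P_all ≈ 5180 kN

Effective surcharge at the founding depth q = γ·D_f = 15.9 × 2.81 = 44.679 kPa.
q_ult = c·N_c·s_c + q·N_q
     = 129 × 5.14 × 1.14 + 44.679 × 1
     = 755.89 + 44.679 = 800.57 kPa.
Gross allowable pressure q_all = 800.57 / 3 = 266.86 kPa.
Footing area = 19.4012 m², so allowable column load = 266.86 × 19.4012 = 5177.3 kN.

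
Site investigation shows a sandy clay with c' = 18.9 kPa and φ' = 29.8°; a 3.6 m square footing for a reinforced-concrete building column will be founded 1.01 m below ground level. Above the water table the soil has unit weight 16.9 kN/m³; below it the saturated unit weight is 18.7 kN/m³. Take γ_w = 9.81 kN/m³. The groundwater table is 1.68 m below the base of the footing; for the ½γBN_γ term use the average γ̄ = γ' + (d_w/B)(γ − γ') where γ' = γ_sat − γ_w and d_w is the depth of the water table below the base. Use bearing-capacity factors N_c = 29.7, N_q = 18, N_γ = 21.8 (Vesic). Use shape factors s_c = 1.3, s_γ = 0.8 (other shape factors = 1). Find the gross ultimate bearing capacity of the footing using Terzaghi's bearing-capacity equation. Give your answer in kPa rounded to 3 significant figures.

q_ult ≈ 1430 kPa

q = γ·D_f = 16.9 × 1.01 = 17.069 kPa.
γ' = 8.89 kN/m³; averaging over the depth B below the base, γ̄ = γ' + (d_w/B)(γ − γ') = 12.628 kN/m³.
c·N_c·s_c = 18.9 × 29.7 × 1.3 = 729.73 kPa
q·N_q = 17.069 × 18 = 307.24 kPa
0.5·γ·B·N_γ·s_γ = 0.5 × 12.628 × 3.6 × 21.8 × 0.8 = 396.42 kPa
q_ult = 729.73 + 307.24 + 396.42 = 1433.4 kPa.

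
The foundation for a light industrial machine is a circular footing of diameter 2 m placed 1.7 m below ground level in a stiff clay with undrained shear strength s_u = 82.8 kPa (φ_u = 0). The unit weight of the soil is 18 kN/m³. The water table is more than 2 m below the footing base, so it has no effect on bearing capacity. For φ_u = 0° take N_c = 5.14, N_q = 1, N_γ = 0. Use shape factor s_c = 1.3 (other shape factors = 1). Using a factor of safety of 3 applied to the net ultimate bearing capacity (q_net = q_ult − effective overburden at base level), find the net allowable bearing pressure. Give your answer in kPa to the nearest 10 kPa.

Effective surcharge at the founding depth q = γ·D_f = 18 × 1.7 = 30.6 kPa.
q_ult = c·N_c·s_c + q·N_q
     = 82.8 × 5.14 × 1.3 + 30.6 × 1
     = 553.27 + 30.6 = 583.87 kPa.
Net ultimate: q_net = 583.87 − 30.6 = 553.27 kPa.
q_all(net) = 553.27 / 3 = 184.42 kPa.

q_all(net) ≈ 180 kPa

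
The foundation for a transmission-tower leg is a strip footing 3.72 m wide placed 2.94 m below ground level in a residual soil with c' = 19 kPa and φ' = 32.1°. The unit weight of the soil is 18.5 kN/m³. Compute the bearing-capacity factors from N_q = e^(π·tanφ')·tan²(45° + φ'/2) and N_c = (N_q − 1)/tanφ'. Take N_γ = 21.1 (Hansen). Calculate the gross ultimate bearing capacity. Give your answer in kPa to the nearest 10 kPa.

tan32.1° = 0.6273, so N_q = e^(π×0.6273)·tan²(61.05°) = 7.176 × 3.268 = 23.45.
N_c = (23.45 − 1)/tan32.1° = 35.79.
Effective surcharge at the founding depth q = γ·D_f = 18.5 × 2.94 = 54.39 kPa.
q_ult = c·N_c + q·N_q + 0.5·γ·B·N_γ
     = 19 × 35.79 + 54.39 × 23.451 + 0.5 × 18.5 × 3.72 × 21.1
     = 680 + 1275.5 + 726.05 = 2681.5 kPa.

q_ult ≈ 2680 kPa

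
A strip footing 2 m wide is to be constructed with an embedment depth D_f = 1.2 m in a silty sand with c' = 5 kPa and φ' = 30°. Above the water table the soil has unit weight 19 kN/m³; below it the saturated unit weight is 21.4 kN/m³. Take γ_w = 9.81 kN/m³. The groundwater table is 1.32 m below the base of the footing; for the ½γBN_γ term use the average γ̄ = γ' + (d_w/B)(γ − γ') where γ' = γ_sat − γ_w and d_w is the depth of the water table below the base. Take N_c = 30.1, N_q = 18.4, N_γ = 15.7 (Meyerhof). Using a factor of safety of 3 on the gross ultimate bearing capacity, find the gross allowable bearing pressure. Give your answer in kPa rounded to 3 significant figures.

q_all ≈ 276 kPa

Overburden at base level: q = 19 × 1.2 = 22.8 kPa.
The water table is 1.32 m below the base (< B = 2 m), so the ½γBN_γ term uses γ̄ = γ' + (d_w/B)(γ − γ') = 11.59 + (1.32/2)(19 − 11.59) = 16.481 kN/m³.
Cohesion term c·N_c = 5 × 30.1 = 150.5 kPa; surcharge term q·N_q = 22.8 × 18.4 = 419.52 kPa; self-weight term 0.5·γ·B·N_γ = 0.5 × 16.481 × 2 × 15.7 = 258.75 kPa.
q_ult = 150.5 + 419.52 + 258.75 = 828.77 kPa.
q_all = 828.77 / 3 = 276.26 kPa.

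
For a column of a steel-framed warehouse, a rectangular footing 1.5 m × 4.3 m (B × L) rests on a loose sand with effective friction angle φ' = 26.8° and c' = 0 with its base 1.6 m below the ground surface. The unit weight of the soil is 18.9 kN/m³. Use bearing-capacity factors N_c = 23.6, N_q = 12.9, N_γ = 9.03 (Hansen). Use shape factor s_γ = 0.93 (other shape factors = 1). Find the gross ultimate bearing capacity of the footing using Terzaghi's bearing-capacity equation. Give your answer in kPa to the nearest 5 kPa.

Overburden at base level: q = 18.9 × 1.6 = 30.24 kPa.
Surcharge term q·N_q = 30.24 × 12.9 = 390.1 kPa; self-weight term 0.5·γ·B·N_γ·s_γ = 0.5 × 18.9 × 1.5 × 9.03 × 0.93 = 119.04 kPa.
q_ult = 390.1 + 119.04 = 509.14 kPa.

q_ult ≈ 510 kPa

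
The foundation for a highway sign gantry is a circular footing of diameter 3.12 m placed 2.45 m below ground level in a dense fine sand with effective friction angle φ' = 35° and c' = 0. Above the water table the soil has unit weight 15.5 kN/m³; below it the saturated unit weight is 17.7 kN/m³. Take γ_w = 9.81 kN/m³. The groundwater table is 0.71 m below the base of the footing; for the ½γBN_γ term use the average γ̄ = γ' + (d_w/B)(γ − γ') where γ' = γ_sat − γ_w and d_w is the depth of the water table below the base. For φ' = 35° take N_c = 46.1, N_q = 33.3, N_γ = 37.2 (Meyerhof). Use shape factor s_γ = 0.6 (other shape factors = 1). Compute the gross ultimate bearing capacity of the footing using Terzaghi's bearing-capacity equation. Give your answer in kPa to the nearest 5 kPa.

q = γ·D_f = 15.5 × 2.45 = 37.975 kPa.
γ' = 7.89 kN/m³; averaging over the depth B below the base, γ̄ = γ' + (d_w/B)(γ − γ') = 9.6218 kN/m³.
q·N_q = 37.975 × 33.3 = 1264.6 kPa
0.5·γ·B·N_γ·s_γ = 0.5 × 9.6218 × 3.12 × 37.2 × 0.6 = 335.02 kPa
q_ult = 1264.6 + 335.02 = 1599.6 kPa.

q_ult ≈ 1600 kPa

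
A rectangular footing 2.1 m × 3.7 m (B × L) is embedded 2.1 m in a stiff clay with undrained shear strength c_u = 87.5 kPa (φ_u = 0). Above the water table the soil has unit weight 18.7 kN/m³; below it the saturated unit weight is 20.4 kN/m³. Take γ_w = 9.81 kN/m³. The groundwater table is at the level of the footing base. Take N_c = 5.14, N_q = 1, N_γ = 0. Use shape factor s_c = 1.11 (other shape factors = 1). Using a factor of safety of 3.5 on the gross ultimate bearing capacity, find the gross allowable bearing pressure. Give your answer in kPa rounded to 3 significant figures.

Overburden at base level: q = 18.7 × 2.1 = 39.27 kPa.
Cohesion term c·N_c·s_c = 87.5 × 5.14 × 1.11 = 499.22 kPa; surcharge term q·N_q = 39.27 × 1 = 39.27 kPa.
q_ult = 499.22 + 39.27 = 538.49 kPa.
q_all = 538.49 / 3.5 = 153.86 kPa.

q_all ≈ 154 kPa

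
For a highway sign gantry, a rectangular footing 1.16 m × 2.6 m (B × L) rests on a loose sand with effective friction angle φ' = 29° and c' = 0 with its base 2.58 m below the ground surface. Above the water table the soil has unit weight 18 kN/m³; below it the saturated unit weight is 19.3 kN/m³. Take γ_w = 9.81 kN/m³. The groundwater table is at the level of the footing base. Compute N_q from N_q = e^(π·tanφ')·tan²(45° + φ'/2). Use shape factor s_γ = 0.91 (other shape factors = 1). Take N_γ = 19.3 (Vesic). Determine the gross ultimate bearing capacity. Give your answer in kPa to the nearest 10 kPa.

q_ult ≈ 860 kPa

tan29° = 0.5543, so N_q = e^(π×0.5543)·tan²(59.5°) = 5.705 × 2.882 = 16.44.
q = γ·D_f = 18 × 2.58 = 46.44 kPa.
For the ½γBN_γ term take γ' = 19.3 − 9.81 = 9.49 kN/m³ (soil below base is submerged).
q·N_q = 46.44 × 16.443 = 763.63 kPa
0.5·γ·B·N_γ·s_γ = 0.5 × 9.49 × 1.16 × 19.3 × 0.91 = 96.67 kPa
q_ult = 763.63 + 96.67 = 860.3 kPa.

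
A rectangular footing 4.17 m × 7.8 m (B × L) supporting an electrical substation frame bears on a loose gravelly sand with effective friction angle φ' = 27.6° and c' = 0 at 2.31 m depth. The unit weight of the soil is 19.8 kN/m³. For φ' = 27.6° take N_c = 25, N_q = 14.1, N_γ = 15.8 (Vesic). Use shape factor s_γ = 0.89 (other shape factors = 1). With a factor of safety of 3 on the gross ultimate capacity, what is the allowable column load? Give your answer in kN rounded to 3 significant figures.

P_all ≈ 13300 kN

Overburden at base level: q = 19.8 × 2.31 = 45.738 kPa.
Surcharge term q·N_q = 45.738 × 14.1 = 644.91 kPa; self-weight term 0.5·γ·B·N_γ·s_γ = 0.5 × 19.8 × 4.17 × 15.8 × 0.89 = 580.52 kPa.
q_ult = 644.91 + 580.52 = 1225.4 kPa.
Gross allowable pressure q_all = 1225.4 / 3 = 408.48 kPa.
Footing area = 32.526 m², so allowable column load = 408.48 × 32.526 = 13286 kN.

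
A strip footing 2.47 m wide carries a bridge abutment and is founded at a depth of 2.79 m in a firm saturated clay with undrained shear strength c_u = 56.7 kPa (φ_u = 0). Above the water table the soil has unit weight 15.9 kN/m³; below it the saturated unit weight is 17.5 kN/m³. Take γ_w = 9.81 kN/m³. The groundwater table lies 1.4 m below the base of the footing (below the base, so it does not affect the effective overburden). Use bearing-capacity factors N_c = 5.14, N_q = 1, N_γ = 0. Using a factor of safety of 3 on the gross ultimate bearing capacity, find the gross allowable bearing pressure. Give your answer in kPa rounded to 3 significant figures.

q_all ≈ 112 kPa

q = γ·D_f = 15.9 × 2.79 = 44.361 kPa.
c·N_c = 56.7 × 5.14 = 291.44 kPa
q·N_q = 44.361 × 1 = 44.361 kPa
q_ult = 291.44 + 44.361 = 335.8 kPa.
q_all = 335.8 / 3 = 111.93 kPa.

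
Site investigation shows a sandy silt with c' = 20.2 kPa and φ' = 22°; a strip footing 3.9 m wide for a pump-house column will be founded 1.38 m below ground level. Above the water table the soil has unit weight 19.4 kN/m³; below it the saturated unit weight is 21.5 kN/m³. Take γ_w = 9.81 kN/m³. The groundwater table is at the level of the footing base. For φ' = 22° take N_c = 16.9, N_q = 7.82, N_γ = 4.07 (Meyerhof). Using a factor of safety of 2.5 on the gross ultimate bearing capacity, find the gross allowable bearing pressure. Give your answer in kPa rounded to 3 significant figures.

Effective surcharge at the founding depth q = γ·D_f = 19.4 × 1.38 = 26.772 kPa.
The water table coincides with the base, so in the self-weight term γ → γ' = 11.69 kN/m³.
q_ult = c·N_c + q·N_q + 0.5·γ·B·N_γ
     = 20.2 × 16.9 + 26.772 × 7.82 + 0.5 × 11.69 × 3.9 × 4.07
     = 341.38 + 209.36 + 92.778 = 643.51 kPa.
q_all = 643.51 / 2.5 = 257.41 kPa.

q_all ≈ 257 kPa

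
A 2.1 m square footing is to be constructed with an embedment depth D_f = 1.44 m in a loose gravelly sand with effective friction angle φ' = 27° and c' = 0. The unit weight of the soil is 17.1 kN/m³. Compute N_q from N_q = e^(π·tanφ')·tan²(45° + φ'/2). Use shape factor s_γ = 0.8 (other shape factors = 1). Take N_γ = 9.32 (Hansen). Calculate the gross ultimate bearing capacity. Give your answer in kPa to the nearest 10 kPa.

tan27° = 0.5095, so N_q = e^(π×0.5095)·tan²(58.5°) = 4.957 × 2.663 = 13.2.
Effective surcharge at the founding depth q = γ·D_f = 17.1 × 1.44 = 24.624 kPa.
q_ult = q·N_q + 0.5·γ·B·N_γ·s_γ
     = 24.624 × 13.199 + 0.5 × 17.1 × 2.1 × 9.32 × 0.8
     = 325.02 + 133.87 = 458.89 kPa.

q_ult ≈ 460 kPa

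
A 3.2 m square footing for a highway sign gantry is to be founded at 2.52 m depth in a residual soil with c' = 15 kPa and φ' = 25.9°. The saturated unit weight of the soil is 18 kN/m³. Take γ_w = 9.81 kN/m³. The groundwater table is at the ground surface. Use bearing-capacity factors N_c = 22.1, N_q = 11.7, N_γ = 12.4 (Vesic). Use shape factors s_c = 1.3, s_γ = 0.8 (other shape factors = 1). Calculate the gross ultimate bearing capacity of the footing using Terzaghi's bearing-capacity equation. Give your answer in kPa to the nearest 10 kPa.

γ' = 18 − 9.81 = 8.19 kN/m³ (submerged throughout). q = 8.19 × 2.52 = 20.639 kPa; the same γ' applies in the ½γBN_γ term.
c·N_c·s_c = 15 × 22.1 × 1.3 = 430.95 kPa
q·N_q = 20.639 × 11.7 = 241.47 kPa
0.5·γ·B·N_γ·s_γ = 0.5 × 8.19 × 3.2 × 12.4 × 0.8 = 129.99 kPa
q_ult = 430.95 + 241.47 + 129.99 = 802.42 kPa.

q_ult ≈ 800 kPa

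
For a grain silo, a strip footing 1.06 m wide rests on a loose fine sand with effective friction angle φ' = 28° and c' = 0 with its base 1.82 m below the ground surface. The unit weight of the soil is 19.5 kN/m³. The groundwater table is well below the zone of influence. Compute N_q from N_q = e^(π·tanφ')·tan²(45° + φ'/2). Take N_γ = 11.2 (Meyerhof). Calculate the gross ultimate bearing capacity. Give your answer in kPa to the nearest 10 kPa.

tan28° = 0.5317, so N_q = e^(π×0.5317)·tan²(59°) = 5.314 × 2.77 = 14.72.
Overburden at base level: q = 19.5 × 1.82 = 35.49 kPa.
Surcharge term q·N_q = 35.49 × 14.72 = 522.41 kPa; self-weight term 0.5·γ·B·N_γ = 0.5 × 19.5 × 1.06 × 11.2 = 115.75 kPa.
q_ult = 522.41 + 115.75 = 638.16 kPa.

q_ult ≈ 640 kPa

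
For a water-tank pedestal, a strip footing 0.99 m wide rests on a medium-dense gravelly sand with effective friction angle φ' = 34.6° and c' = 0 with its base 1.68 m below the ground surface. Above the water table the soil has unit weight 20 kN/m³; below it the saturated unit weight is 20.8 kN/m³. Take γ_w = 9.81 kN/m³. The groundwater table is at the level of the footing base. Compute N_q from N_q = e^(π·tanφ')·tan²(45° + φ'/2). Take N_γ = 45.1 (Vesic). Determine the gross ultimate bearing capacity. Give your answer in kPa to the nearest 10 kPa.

q_ult ≈ 1310 kPa

tan34.6° = 0.6899, so N_q = e^(π×0.6899)·tan²(62.3°) = 8.734 × 3.628 = 31.69.
Overburden at base level: q = 20 × 1.68 = 33.6 kPa.
Below the base the soil is submerged, so the ½γBN_γ term uses γ' = 20.8 − 9.81 = 10.99 kN/m³.
Surcharge term q·N_q = 33.6 × 31.687 = 1064.7 kPa; self-weight term 0.5·γ·B·N_γ = 0.5 × 10.99 × 0.99 × 45.1 = 245.35 kPa.
q_ult = 1064.7 + 245.35 = 1310 kPa.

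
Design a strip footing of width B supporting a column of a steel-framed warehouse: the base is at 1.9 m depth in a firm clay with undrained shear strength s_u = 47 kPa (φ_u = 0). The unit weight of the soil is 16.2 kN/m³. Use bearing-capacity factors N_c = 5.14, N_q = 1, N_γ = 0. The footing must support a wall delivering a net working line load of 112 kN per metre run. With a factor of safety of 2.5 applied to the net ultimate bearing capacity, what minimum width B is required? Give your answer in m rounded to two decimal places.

B = 1.16 m

Effective surcharge at the founding depth q = γ·D_f = 16.2 × 1.9 = 30.78 kPa.
q_ult = c·N_c + q·N_q
     = 47 × 5.14 + 30.78 × 1
     = 241.58 + 30.78 = 272.36 kPa.
For φ = 0 the ½γBN_γ term vanishes, so q_ult is independent of B. q_net = 272.36 − 30.78 = 241.58 kPa; q_all(net) = 241.58/2.5 = 96.632 kPa.
Required width B = w / q_all(net) = 112 / 96.632 = 1.159 m.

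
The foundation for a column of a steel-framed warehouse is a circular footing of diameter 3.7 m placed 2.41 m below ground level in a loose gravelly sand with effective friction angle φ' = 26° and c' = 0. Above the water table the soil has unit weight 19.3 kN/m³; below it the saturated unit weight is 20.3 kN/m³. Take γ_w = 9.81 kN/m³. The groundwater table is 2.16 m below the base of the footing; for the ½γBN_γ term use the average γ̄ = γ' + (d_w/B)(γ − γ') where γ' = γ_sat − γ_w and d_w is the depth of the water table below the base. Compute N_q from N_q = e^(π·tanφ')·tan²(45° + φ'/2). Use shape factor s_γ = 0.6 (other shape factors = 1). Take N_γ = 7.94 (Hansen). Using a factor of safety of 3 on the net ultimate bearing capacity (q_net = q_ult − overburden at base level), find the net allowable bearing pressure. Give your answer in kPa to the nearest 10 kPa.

q_all(net) ≈ 210 kPa

N_q = e^(π·tan26°)·tan²(58°) = 11.85.
Effective surcharge at the founding depth q = γ·D_f = 19.3 × 2.41 = 46.513 kPa.
With d_w = 2.16 m < B, γ̄ = 10.49 + (2.16/3.7) × (19.3 − 10.49) = 15.633 kN/m³.
q_ult = q·N_q + 0.5·γ·B·N_γ·s_γ
     = 46.513 × 11.854 + 0.5 × 15.633 × 3.7 × 7.94 × 0.6
     = 551.37 + 137.78 = 689.16 kPa.
q_net = 689.16 − 46.513 = 642.64 kPa.
q_all(net) = 642.64 / 3 = 214.21 kPa.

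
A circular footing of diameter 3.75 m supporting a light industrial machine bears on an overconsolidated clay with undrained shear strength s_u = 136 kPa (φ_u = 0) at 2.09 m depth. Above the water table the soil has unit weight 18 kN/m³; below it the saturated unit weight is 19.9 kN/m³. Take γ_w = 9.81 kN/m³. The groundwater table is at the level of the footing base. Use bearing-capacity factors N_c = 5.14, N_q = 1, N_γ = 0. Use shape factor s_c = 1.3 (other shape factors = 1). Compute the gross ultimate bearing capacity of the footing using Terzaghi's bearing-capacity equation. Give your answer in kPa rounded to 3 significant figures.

Overburden at base level: q = 18 × 2.09 = 37.62 kPa.
Cohesion term c·N_c·s_c = 136 × 5.14 × 1.3 = 908.75 kPa; surcharge term q·N_q = 37.62 × 1 = 37.62 kPa.
q_ult = 908.75 + 37.62 = 946.37 kPa.

q_ult ≈ 946 kPa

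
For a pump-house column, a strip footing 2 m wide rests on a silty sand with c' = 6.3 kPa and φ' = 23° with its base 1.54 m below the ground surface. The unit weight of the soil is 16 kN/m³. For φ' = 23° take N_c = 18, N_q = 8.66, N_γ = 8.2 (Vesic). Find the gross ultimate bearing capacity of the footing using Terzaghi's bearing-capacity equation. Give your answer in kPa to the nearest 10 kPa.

q_ult ≈ 460 kPa

Effective surcharge at the founding depth q = γ·D_f = 16 × 1.54 = 24.64 kPa.
q_ult = c·N_c + q·N_q + 0.5·γ·B·N_γ
     = 6.3 × 18 + 24.64 × 8.66 + 0.5 × 16 × 2 × 8.2
     = 113.4 + 213.38 + 131.2 = 457.98 kPa.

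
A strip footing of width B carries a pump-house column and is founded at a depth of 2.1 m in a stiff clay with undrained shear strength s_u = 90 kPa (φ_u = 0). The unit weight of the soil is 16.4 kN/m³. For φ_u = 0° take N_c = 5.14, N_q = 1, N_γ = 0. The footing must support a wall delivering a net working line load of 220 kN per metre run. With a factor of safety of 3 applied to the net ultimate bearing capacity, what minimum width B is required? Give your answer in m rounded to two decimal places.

Overburden at base level: q = 16.4 × 2.1 = 34.44 kPa.
Cohesion term c·N_c = 90 × 5.14 = 462.6 kPa; surcharge term q·N_q = 34.44 × 1 = 34.44 kPa.
q_ult = 462.6 + 34.44 = 497.04 kPa.
For φ = 0 the ½γBN_γ term vanishes, so q_ult is independent of B. q_net = 497.04 − 34.44 = 462.6 kPa; q_all(net) = 462.6/3 = 154.2 kPa.
Required width B = w / q_all(net) = 220 / 154.2 = 1.427 m.

B = 1.43 m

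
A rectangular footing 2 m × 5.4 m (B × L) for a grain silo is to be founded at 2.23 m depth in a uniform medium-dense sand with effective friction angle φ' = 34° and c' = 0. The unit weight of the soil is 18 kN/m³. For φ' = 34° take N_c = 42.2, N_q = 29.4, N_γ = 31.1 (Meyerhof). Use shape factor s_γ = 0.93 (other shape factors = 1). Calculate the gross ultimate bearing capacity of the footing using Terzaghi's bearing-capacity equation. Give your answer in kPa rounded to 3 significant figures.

Effective surcharge at the founding depth q = γ·D_f = 18 × 2.23 = 40.14 kPa.
q_ult = q·N_q + 0.5·γ·B·N_γ·s_γ
     = 40.14 × 29.4 + 0.5 × 18 × 2 × 31.1 × 0.93
     = 1180.1 + 520.61 = 1700.7 kPa.

q_ult ≈ 1700 kPa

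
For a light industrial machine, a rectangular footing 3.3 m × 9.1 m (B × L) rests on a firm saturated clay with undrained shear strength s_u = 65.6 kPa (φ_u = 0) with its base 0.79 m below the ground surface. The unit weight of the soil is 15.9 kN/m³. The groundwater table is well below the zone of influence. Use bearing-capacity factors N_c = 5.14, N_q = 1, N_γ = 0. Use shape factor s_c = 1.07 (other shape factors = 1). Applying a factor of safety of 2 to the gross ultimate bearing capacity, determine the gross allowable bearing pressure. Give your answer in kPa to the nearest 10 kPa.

Overburden at base level: q = 15.9 × 0.79 = 12.561 kPa.
Cohesion term c·N_c·s_c = 65.6 × 5.14 × 1.07 = 360.79 kPa; surcharge term q·N_q = 12.561 × 1 = 12.561 kPa.
q_ult = 360.79 + 12.561 = 373.35 kPa.
q_all = q_ult / FS = 373.35 / 2 = 186.67 kPa.

q_all ≈ 190 kPa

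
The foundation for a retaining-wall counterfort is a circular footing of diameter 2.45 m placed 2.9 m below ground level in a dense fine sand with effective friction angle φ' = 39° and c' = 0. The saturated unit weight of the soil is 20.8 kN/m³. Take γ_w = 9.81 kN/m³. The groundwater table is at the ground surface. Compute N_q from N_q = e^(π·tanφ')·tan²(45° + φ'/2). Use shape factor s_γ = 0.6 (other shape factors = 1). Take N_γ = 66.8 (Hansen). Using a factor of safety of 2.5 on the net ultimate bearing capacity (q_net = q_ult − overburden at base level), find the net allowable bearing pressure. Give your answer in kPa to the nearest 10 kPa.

q_all(net) ≈ 920 kPa

N_q = e^(π·tan39°)·tan²(64.5°) = 55.96.
γ' = 20.8 − 9.81 = 10.99 kN/m³ (submerged throughout). q = 10.99 × 2.9 = 31.871 kPa; the same γ' applies in the ½γBN_γ term.
q·N_q = 31.871 × 55.957 = 1783.4 kPa
0.5·γ·B·N_γ·s_γ = 0.5 × 10.99 × 2.45 × 66.8 × 0.6 = 539.59 kPa
q_ult = 1783.4 + 539.59 = 2323 kPa.
q_net = 2323 − 31.871 = 2291.1 kPa.
q_all(net) = 2291.1 / 2.5 = 916.45 kPa.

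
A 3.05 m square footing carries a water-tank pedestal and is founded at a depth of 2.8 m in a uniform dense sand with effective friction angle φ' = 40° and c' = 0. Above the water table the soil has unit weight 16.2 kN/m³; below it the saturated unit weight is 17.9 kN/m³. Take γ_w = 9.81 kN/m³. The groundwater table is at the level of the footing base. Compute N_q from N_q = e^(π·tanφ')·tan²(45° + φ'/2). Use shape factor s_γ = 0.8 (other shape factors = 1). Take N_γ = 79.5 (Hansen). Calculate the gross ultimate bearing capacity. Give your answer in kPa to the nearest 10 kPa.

tan40° = 0.8391, so N_q = e^(π×0.8391)·tan²(65°) = 13.959 × 4.599 = 64.2.
q = γ·D_f = 16.2 × 2.8 = 45.36 kPa.
For the ½γBN_γ term take γ' = 17.9 − 9.81 = 8.09 kN/m³ (soil below base is submerged).
q·N_q = 45.36 × 64.195 = 2911.9 kPa
0.5·γ·B·N_γ·s_γ = 0.5 × 8.09 × 3.05 × 79.5 × 0.8 = 784.65 kPa
q_ult = 2911.9 + 784.65 = 3696.5 kPa.

q_ult ≈ 3700 kPa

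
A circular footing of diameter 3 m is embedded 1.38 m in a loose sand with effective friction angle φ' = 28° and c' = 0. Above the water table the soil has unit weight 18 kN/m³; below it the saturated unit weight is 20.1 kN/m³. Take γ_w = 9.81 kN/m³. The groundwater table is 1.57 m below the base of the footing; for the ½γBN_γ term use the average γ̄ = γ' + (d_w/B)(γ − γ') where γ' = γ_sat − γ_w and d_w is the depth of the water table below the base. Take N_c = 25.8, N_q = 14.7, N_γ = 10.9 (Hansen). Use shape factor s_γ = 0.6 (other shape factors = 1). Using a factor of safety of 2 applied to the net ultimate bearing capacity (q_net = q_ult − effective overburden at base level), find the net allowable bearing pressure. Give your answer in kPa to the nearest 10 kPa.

q_all(net) ≈ 240 kPa

Overburden at base level: q = 18 × 1.38 = 24.84 kPa.
The water table is 1.57 m below the base (< B = 3 m), so the ½γBN_γ term uses γ̄ = γ' + (d_w/B)(γ − γ') = 10.29 + (1.57/3)(18 − 10.29) = 14.325 kN/m³.
Surcharge term q·N_q = 24.84 × 14.7 = 365.15 kPa; self-weight term 0.5·γ·B·N_γ·s_γ = 0.5 × 14.325 × 3 × 10.9 × 0.6 = 140.53 kPa.
q_ult = 365.15 + 140.53 = 505.68 kPa.
Net ultimate: q_net = 505.68 − 24.84 = 480.84 kPa.
q_all(net) = 480.84 / 2 = 240.42 kPa.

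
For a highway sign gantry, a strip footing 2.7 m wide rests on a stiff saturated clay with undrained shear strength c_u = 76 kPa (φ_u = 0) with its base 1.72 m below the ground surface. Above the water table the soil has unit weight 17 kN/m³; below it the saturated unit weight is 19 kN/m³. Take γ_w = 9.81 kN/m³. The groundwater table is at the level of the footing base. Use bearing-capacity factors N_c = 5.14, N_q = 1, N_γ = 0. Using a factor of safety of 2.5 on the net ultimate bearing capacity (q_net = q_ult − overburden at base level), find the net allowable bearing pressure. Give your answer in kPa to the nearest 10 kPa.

q_all(net) ≈ 160 kPa

q = γ·D_f = 17 × 1.72 = 29.24 kPa.
c·N_c = 76 × 5.14 = 390.64 kPa
q·N_q = 29.24 × 1 = 29.24 kPa
q_ult = 390.64 + 29.24 = 419.88 kPa.
q_net = 419.88 − 29.24 = 390.64 kPa.
q_all(net) = 390.64 / 2.5 = 156.26 kPa.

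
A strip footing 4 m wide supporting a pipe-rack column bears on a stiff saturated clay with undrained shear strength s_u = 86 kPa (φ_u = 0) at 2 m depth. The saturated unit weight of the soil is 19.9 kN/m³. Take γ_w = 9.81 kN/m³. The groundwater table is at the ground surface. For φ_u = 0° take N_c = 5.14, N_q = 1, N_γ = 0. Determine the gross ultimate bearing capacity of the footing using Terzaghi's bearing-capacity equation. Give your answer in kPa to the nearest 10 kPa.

q_ult ≈ 460 kPa

γ' = 19.9 − 9.81 = 10.09 kN/m³ (submerged throughout). q = 10.09 × 2 = 20.18 kPa.
c·N_c = 86 × 5.14 = 442.04 kPa
q·N_q = 20.18 × 1 = 20.18 kPa
q_ult = 442.04 + 20.18 = 462.22 kPa.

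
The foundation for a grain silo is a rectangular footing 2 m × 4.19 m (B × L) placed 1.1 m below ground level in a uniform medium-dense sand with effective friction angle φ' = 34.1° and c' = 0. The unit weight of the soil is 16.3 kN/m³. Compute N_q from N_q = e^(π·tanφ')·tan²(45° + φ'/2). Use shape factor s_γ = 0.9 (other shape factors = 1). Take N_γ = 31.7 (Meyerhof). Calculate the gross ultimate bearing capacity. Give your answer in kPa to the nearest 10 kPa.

q_ult ≈ 1000 kPa

tan34.1° = 0.6771, so N_q = e^(π×0.6771)·tan²(62.05°) = 8.39 × 3.552 = 29.8.
q = γ·D_f = 16.3 × 1.1 = 17.93 kPa.
q·N_q = 17.93 × 29.801 = 534.33 kPa
0.5·γ·B·N_γ·s_γ = 0.5 × 16.3 × 2 × 31.7 × 0.9 = 465.04 kPa
q_ult = 534.33 + 465.04 = 999.37 kPa.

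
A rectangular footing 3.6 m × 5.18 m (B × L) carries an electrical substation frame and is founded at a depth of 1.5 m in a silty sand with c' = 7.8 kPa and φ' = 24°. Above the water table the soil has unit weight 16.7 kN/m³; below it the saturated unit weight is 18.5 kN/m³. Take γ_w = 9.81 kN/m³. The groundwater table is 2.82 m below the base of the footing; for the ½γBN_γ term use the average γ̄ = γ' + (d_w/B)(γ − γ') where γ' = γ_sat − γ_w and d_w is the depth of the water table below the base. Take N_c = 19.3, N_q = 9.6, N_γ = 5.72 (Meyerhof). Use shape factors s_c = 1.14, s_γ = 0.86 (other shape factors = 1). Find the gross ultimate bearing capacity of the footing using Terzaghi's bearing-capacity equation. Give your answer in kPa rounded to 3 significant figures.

Effective surcharge at the founding depth q = γ·D_f = 16.7 × 1.5 = 25.05 kPa.
With d_w = 2.82 m < B, γ̄ = 8.69 + (2.82/3.6) × (16.7 − 8.69) = 14.964 kN/m³.
q_ult = c·N_c·s_c + q·N_q + 0.5·γ·B·N_γ·s_γ
     = 7.8 × 19.3 × 1.14 + 25.05 × 9.6 + 0.5 × 14.964 × 3.6 × 5.72 × 0.86
     = 171.62 + 240.48 + 132.5 = 544.6 kPa.

q_ult ≈ 545 kPa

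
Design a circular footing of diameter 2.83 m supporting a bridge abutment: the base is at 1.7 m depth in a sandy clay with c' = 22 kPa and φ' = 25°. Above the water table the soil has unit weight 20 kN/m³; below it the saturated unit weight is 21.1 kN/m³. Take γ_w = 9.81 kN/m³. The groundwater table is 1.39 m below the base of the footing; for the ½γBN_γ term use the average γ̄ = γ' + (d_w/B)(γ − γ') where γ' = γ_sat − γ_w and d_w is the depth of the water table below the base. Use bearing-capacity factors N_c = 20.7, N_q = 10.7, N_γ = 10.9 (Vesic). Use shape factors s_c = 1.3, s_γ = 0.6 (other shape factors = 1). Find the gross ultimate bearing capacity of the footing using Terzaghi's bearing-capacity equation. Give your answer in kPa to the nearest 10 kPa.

q_ult ≈ 1100 kPa

Effective surcharge at the founding depth q = γ·D_f = 20 × 1.7 = 34 kPa.
With d_w = 1.39 m < B, γ̄ = 11.29 + (1.39/2.83) × (20 − 11.29) = 15.568 kN/m³.
q_ult = c·N_c·s_c + q·N_q + 0.5·γ·B·N_γ·s_γ
     = 22 × 20.7 × 1.3 + 34 × 10.7 + 0.5 × 15.568 × 2.83 × 10.9 × 0.6
     = 592.02 + 363.8 + 144.07 = 1099.9 kPa.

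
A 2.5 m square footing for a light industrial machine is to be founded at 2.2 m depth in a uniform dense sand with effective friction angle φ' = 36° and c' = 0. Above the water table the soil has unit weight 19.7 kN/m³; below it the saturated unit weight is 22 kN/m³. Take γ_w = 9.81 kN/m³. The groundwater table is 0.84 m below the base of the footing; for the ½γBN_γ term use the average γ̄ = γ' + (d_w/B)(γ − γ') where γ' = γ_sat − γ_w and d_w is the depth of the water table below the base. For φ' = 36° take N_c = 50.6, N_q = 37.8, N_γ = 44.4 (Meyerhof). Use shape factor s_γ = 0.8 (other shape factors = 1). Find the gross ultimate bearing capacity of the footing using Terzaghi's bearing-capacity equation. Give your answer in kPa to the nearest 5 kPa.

q_ult ≈ 2290 kPa

Effective surcharge at the founding depth q = γ·D_f = 19.7 × 2.2 = 43.34 kPa.
With d_w = 0.84 m < B, γ̄ = 12.19 + (0.84/2.5) × (19.7 − 12.19) = 14.713 kN/m³.
q_ult = q·N_q + 0.5·γ·B·N_γ·s_γ
     = 43.34 × 37.8 + 0.5 × 14.713 × 2.5 × 44.4 × 0.8
     = 1638.3 + 653.27 = 2291.5 kPa.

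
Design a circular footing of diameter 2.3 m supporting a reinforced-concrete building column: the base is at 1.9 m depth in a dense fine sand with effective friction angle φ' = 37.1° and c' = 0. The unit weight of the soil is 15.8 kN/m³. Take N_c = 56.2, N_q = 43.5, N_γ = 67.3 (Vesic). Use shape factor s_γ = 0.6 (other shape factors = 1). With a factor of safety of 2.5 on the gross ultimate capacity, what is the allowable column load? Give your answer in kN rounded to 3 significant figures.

Effective surcharge at the founding depth q = γ·D_f = 15.8 × 1.9 = 30.02 kPa.
q_ult = q·N_q + 0.5·γ·B·N_γ·s_γ
     = 30.02 × 43.5 + 0.5 × 15.8 × 2.3 × 67.3 × 0.6
     = 1305.9 + 733.7 = 2039.6 kPa.
Gross allowable pressure q_all = 2039.6 / 2.5 = 815.83 kPa.
Footing area = 4.1548 m², so allowable column load = 815.83 × 4.1548 = 3389.6 kN.

P_all ≈ 3390 kN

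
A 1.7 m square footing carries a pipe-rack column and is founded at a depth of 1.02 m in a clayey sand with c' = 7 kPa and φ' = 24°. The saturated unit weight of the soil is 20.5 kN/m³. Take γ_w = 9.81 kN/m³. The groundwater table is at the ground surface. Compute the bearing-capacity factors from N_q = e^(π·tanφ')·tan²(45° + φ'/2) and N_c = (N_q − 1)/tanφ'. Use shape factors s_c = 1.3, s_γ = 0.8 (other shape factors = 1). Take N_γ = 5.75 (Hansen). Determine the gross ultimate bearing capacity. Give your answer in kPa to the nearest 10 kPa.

tan24° = 0.4452, so N_q = e^(π×0.4452)·tan²(57°) = 4.05 × 2.371 = 9.6.
N_c = (9.6 − 1)/tan24° = 19.32.
Water table at ground surface, so effective unit weight γ' = 20.5 − 9.81 = 10.69 kN/m³ is used throughout; overburden q = 10.69 × 1.02 = 10.904 kPa; the same γ' applies in the ½γBN_γ term.
Cohesion term c·N_c·s_c = 7 × 19.324 × 1.3 = 175.84 kPa; surcharge term q·N_q = 10.904 × 9.6034 = 104.71 kPa; self-weight term 0.5·γ·B·N_γ·s_γ = 0.5 × 10.69 × 1.7 × 5.75 × 0.8 = 41.798 kPa.
q_ult = 175.84 + 104.71 + 41.798 = 322.36 kPa.

q_ult ≈ 320 kPa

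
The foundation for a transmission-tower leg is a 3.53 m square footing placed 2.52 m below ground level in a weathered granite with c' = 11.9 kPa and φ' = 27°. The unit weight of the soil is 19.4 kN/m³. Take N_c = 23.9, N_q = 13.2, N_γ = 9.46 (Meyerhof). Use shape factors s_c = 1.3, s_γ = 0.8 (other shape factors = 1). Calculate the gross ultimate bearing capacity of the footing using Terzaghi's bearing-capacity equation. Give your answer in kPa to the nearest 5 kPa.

q_ult ≈ 1275 kPa

q = γ·D_f = 19.4 × 2.52 = 48.888 kPa.
c·N_c·s_c = 11.9 × 23.9 × 1.3 = 369.73 kPa
q·N_q = 48.888 × 13.2 = 645.32 kPa
0.5·γ·B·N_γ·s_γ = 0.5 × 19.4 × 3.53 × 9.46 × 0.8 = 259.14 kPa
q_ult = 369.73 + 645.32 + 259.14 = 1274.2 kPa.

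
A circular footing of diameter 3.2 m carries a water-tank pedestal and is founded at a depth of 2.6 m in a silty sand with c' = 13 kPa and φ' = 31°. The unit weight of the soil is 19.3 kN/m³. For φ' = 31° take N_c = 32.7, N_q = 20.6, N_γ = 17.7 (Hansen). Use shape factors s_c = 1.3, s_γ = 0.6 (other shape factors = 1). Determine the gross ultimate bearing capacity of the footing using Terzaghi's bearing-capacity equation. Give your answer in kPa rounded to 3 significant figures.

q_ult ≈ 1910 kPa

q = γ·D_f = 19.3 × 2.6 = 50.18 kPa.
c·N_c·s_c = 13 × 32.7 × 1.3 = 552.63 kPa
q·N_q = 50.18 × 20.6 = 1033.7 kPa
0.5·γ·B·N_γ·s_γ = 0.5 × 19.3 × 3.2 × 17.7 × 0.6 = 327.95 kPa
q_ult = 552.63 + 1033.7 + 327.95 = 1914.3 kPa.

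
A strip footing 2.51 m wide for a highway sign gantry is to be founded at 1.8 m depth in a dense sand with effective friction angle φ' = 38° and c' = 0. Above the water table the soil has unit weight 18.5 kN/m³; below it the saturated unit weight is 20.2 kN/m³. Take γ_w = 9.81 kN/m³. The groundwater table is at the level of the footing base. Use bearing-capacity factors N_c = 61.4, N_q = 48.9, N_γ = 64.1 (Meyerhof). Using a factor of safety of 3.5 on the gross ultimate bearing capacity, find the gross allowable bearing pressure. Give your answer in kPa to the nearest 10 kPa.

Overburden at base level: q = 18.5 × 1.8 = 33.3 kPa.
Below the base the soil is submerged, so the ½γBN_γ term uses γ' = 20.2 − 9.81 = 10.39 kN/m³.
Surcharge term q·N_q = 33.3 × 48.9 = 1628.4 kPa; self-weight term 0.5·γ·B·N_γ = 0.5 × 10.39 × 2.51 × 64.1 = 835.83 kPa.
q_ult = 1628.4 + 835.83 = 2464.2 kPa.
q_all = 2464.2 / 3.5 = 704.06 kPa.

q_all ≈ 700 kPa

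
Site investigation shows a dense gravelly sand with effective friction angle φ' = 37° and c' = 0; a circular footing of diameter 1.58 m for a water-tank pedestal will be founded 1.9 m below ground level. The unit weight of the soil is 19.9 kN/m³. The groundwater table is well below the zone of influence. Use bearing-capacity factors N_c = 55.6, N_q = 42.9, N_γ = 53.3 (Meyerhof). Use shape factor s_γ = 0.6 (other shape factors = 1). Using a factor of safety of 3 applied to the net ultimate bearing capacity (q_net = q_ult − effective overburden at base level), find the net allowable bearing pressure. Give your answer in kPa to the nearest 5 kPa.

Overburden at base level: q = 19.9 × 1.9 = 37.81 kPa.
Surcharge term q·N_q = 37.81 × 42.9 = 1622 kPa; self-weight term 0.5·γ·B·N_γ·s_γ = 0.5 × 19.9 × 1.58 × 53.3 × 0.6 = 502.76 kPa.
q_ult = 1622 + 502.76 = 2124.8 kPa.
Net ultimate: q_net = 2124.8 − 37.81 = 2087 kPa.
q_all(net) = 2087 / 3 = 695.67 kPa.

q_all(net) ≈ 695 kPa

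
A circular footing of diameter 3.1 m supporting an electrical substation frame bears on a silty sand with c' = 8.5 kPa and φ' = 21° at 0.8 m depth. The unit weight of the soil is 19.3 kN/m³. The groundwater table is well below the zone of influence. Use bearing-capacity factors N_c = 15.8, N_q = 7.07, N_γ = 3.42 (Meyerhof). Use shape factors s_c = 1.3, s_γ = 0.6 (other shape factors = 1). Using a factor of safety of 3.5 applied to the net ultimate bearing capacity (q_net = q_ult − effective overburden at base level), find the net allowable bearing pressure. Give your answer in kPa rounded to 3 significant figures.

Overburden at base level: q = 19.3 × 0.8 = 15.44 kPa.
Cohesion term c·N_c·s_c = 8.5 × 15.8 × 1.3 = 174.59 kPa; surcharge term q·N_q = 15.44 × 7.07 = 109.16 kPa; self-weight term 0.5·γ·B·N_γ·s_γ = 0.5 × 19.3 × 3.1 × 3.42 × 0.6 = 61.386 kPa.
q_ult = 174.59 + 109.16 + 61.386 = 345.14 kPa.
Net ultimate: q_net = 345.14 − 15.44 = 329.7 kPa.
q_all(net) = 329.7 / 3.5 = 94.199 kPa.

q_all(net) ≈ 94.2 kPa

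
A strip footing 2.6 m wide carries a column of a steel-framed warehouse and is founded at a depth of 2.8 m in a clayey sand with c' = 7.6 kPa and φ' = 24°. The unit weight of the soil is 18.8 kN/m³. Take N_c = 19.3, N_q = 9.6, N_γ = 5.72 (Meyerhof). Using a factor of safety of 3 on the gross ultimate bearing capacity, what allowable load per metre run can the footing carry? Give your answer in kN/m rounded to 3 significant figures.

Overburden at base level: q = 18.8 × 2.8 = 52.64 kPa.
Cohesion term c·N_c = 7.6 × 19.3 = 146.68 kPa; surcharge term q·N_q = 52.64 × 9.6 = 505.34 kPa; self-weight term 0.5·γ·B·N_γ = 0.5 × 18.8 × 2.6 × 5.72 = 139.8 kPa.
q_ult = 146.68 + 505.34 + 139.8 = 791.82 kPa.
Gross allowable pressure q_all = 791.82 / 3 = 263.94 kPa.
Allowable wall load = q_all × B = 263.94 × 2.6 = 686.24 kN per metre run.

≈ 686 kN/m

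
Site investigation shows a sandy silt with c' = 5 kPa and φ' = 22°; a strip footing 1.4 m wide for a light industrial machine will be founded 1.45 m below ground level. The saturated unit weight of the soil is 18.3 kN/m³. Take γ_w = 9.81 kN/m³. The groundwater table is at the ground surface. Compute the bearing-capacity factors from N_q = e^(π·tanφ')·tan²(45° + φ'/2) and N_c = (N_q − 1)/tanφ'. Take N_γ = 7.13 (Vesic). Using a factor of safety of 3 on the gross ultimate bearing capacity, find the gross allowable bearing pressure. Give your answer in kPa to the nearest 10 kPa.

N_q = e^(π·tan22°)·tan²(56°) = 7.82; N_c = (N_q − 1)/tanφ' = 16.88.
Water table at ground surface, so effective unit weight γ' = 18.3 − 9.81 = 8.49 kN/m³ is used throughout; overburden q = 8.49 × 1.45 = 12.31 kPa; the same γ' applies in the ½γBN_γ term.
Cohesion term c·N_c = 5 × 16.883 = 84.414 kPa; surcharge term q·N_q = 12.31 × 7.8211 = 96.282 kPa; self-weight term 0.5·γ·B·N_γ = 0.5 × 8.49 × 1.4 × 7.13 = 42.374 kPa.
q_ult = 84.414 + 96.282 + 42.374 = 223.07 kPa.
q_all = 223.07 / 3 = 74.357 kPa.

q_all ≈ 70 kPa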